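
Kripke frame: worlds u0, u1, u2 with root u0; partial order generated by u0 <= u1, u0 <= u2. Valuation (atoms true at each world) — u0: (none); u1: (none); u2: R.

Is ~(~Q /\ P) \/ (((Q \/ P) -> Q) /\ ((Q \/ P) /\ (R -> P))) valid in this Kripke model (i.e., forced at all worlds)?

u0 ||- ~(~Q /\ P) \/ (((Q \/ P) -> Q) /\ ((Q \/ P) /\ (R -> P))) via the disjunct ~(~Q /\ P).
Since the root u0 forces ~(~Q /\ P) \/ (((Q \/ P) -> Q) /\ ((Q \/ P) /\ (R -> P))) and forcing is persistent (monotone upward), every world forces it.

Yes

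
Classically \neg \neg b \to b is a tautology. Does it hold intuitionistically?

No

This is double-negation elimination, which is not intuitionistically valid.
A Kripke countermodel: worlds 0, 1; order generated by 0 \le 1; atoms true at each world — 0:{}; 1:{b}.
0 \nVdash \neg \neg b \to b: already at 0 itself, 0 \Vdash \neg \neg b but 0 \nVdash b.
0 lacks atom b, so 0 \nVdash b.
So the root 0 does not force the formula.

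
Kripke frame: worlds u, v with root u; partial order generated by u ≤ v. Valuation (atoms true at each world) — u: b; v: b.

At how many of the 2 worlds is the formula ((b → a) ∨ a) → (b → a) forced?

2

u: forces it.
v: forces it.
Worlds forcing the formula: {u, v}.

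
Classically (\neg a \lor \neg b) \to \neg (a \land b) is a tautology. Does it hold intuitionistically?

This is a constructively valid De Morgan direction (disjunction of negations to negated conjunction), which is intuitionistically derivable.
If \neg a holds at a world then no accessible world forces a, hence none forces a \land b; likewise for \neg b.

Yes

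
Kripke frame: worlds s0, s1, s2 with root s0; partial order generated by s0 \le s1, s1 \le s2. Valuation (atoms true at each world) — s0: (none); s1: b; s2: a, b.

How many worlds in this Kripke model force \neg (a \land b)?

s0: does not force it — s0 \nVdash \neg (a \land b) since s2 is accessible from s0 and s2 \Vdash a \land b.
s1: does not force it.
s2: does not force it.
Worlds forcing the formula: { }.

0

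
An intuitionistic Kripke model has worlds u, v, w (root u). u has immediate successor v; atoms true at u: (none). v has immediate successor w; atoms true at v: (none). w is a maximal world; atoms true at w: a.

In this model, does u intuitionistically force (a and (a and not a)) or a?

u does not force (a and (a and not a)) or a: neither disjunct is forced at u.
u does not force a and (a and not a) since u fails a.

No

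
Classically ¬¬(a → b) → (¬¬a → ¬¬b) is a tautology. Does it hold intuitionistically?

This is the distribution of double negation over implication, which is intuitionistically derivable.
Assume ¬¬(a → b) and ¬¬a; suppose ¬b. Then a → b would give ¬a (by contraposition), contradicting ¬¬a; so ¬(a → b), contradicting ¬¬(a → b). Hence ¬¬b.

Yes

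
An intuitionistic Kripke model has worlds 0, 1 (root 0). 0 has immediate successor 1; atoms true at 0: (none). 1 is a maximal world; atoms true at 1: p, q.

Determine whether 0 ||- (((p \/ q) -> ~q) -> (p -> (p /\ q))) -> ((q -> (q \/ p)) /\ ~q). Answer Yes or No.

No

0 ||-/- (((p \/ q) -> ~q) -> (p -> (p /\ q))) -> ((q -> (q \/ p)) /\ ~q): already at 0 itself, 0 ||- ((p \/ q) -> ~q) -> (p -> (p /\ q)) but 0 ||-/- (q -> (q \/ p)) /\ ~q.
0 ||-/- (q -> (q \/ p)) /\ ~q since 0 fails ~q.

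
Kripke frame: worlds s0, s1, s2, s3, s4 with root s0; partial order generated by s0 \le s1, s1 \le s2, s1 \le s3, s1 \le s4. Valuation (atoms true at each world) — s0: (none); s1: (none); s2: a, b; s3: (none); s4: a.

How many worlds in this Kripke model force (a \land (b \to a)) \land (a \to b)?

s0: does not force it — s0 \nVdash (a \land (b \to a)) \land (a \to b) since s0 fails a \land (b \to a).
s1: does not force it.
s2: forces it.
s3: does not force it.
s4: does not force it.
Worlds forcing the formula: {s2}.

1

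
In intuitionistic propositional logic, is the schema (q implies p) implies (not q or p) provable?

No

This is the material-implication-as-disjunction principle, which is not intuitionistically valid.
A Kripke countermodel: worlds 0, 1; order generated by 0 <= 1; atoms true at each world — 0:{}; 1:{p,q}.
0 does not force (q implies p) implies (not q or p): already at 0 itself, 0 forces q implies p but 0 does not force not q or p.
0 does not force not q or p: neither disjunct is forced at 0.
0 does not force not q since 1 is accessible from 0 and 1 forces q.
So the root 0 does not force the formula.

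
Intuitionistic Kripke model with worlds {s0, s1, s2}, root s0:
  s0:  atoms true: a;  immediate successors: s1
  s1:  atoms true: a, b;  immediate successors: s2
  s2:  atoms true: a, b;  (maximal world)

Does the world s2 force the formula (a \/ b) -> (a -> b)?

s2 ||- (a \/ b) -> (a -> b): every world accessible from s2 that forces a \/ b (namely s2) also forces a -> b.

Yes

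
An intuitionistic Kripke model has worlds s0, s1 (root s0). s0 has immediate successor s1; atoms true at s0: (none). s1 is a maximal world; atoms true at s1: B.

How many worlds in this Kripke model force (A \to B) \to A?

0

s0: does not force it — s0 \nVdash (A \to B) \to A: already at s0 itself, s0 \Vdash A \to B but s0 \nVdash A.
s1: does not force it — s1 \nVdash (A \to B) \to A: already at s1 itself, s1 \Vdash A \to B but s1 \nVdash A.
Worlds forcing the formula: { }.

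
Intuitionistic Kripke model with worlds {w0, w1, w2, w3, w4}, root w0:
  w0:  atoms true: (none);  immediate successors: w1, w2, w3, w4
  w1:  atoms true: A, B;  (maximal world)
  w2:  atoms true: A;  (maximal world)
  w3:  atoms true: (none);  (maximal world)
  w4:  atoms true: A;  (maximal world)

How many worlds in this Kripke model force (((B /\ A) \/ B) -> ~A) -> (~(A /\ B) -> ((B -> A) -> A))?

w0: does not force it — w0 ||-/- (((B /\ A) \/ B) -> ~A) -> (~(A /\ B) -> ((B -> A) -> A)): at the accessible world w3, w3 ||- ((B /\ A) \/ B) -> ~A but w3 ||-/- ~(A /\ B) -> ((B -> A) -> A).
w1: forces it.
w2: forces it.
w3: does not force it — w3 ||-/- (((B /\ A) \/ B) -> ~A) -> (~(A /\ B) -> ((B -> A) -> A)): already at w3 itself, w3 ||- ((B /\ A) \/ B) -> ~A but w3 ||-/- ~(A /\ B) -> ((B -> A) -> A).
w4: forces it.
Worlds forcing the formula: {w1, w2, w4}.

3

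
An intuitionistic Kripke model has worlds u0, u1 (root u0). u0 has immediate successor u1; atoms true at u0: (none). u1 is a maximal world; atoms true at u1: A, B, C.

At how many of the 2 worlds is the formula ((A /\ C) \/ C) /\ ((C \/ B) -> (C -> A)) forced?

u0: does not force it — u0 ||-/- ((A /\ C) \/ C) /\ ((C \/ B) -> (C -> A)) since u0 fails (A /\ C) \/ C.
u1: forces it.
Worlds forcing the formula: {u1}.

1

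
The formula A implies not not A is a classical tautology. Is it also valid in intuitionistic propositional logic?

This is double-negation introduction, which is intuitionistically derivable.
If a world forces A then every accessible world forces A (persistence), so none forces not A; hence not not A.

Yes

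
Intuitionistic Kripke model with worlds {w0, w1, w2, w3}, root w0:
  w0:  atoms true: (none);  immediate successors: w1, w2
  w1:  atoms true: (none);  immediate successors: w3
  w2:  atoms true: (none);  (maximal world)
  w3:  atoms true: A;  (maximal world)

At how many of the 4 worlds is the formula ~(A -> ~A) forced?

2

w0: does not force it — w0 ||-/- ~(A -> ~A) since w2 is accessible from w0 and w2 ||- A -> ~A.
w1: forces it.
w2: does not force it — w2 ||-/- ~(A -> ~A) since w2 is accessible from w2 and w2 ||- A -> ~A.
w3: forces it.
Worlds forcing the formula: {w1, w3}.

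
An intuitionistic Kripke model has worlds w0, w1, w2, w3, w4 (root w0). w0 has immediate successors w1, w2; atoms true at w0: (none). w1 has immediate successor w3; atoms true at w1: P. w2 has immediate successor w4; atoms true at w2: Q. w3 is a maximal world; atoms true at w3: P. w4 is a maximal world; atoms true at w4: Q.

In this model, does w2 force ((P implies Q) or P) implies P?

w2 does not force ((P implies Q) or P) implies P: already at w2 itself, w2 forces (P implies Q) or P but w2 does not force P.
w2 lacks atom P, so w2 does not force P.

No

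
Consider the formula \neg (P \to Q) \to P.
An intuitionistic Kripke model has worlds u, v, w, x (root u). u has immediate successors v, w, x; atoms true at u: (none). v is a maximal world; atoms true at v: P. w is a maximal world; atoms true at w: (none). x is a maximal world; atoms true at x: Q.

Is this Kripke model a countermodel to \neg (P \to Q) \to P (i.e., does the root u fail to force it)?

No

u \Vdash \neg (P \to Q) \to P: every world accessible from u that forces \neg (P \to Q) (namely v) also forces P.
So the root u forces \neg (P \to Q) \to P; the model is not a countermodel.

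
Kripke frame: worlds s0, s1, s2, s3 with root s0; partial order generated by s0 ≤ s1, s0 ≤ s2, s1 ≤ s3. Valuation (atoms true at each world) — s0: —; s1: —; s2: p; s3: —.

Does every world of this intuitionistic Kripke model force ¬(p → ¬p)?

No

Not every world: s0 ⊮ ¬(p → ¬p).
s0 ⊮ ¬(p → ¬p) since s1 is accessible from s0 and s1 ⊩ p → ¬p.
s1 ⊩ p → ¬p vacuously: no world accessible from s1 forces the antecedent p.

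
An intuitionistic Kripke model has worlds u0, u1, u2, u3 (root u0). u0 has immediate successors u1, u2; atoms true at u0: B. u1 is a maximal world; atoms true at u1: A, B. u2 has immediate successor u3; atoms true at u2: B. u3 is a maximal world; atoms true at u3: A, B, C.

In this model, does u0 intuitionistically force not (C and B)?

u0 does not force not (C and B) since u3 is accessible from u0 and u3 forces C and B.
u3 forces C and B since u3 forces both conjuncts.

No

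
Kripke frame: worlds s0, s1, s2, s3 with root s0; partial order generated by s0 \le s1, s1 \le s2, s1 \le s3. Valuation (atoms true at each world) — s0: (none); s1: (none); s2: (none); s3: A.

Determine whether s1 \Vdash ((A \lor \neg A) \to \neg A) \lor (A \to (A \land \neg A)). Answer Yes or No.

s1 \nVdash ((A \lor \neg A) \to \neg A) \lor (A \to (A \land \neg A)): neither disjunct is forced at s1.
s1 \nVdash (A \lor \neg A) \to \neg A: at the accessible world s3, s3 \Vdash A \lor \neg A but s3 \nVdash \neg A.
s3 \nVdash \neg A since s3 is accessible from s3 and s3 \Vdash A.

No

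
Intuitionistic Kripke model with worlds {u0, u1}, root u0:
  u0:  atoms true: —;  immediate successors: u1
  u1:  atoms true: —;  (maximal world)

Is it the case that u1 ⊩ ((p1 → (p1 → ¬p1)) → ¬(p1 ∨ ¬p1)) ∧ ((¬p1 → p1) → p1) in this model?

No

u1 ⊮ ((p1 → (p1 → ¬p1)) → ¬(p1 ∨ ¬p1)) ∧ ((¬p1 → p1) → p1) since u1 fails (p1 → (p1 → ¬p1)) → ¬(p1 ∨ ¬p1).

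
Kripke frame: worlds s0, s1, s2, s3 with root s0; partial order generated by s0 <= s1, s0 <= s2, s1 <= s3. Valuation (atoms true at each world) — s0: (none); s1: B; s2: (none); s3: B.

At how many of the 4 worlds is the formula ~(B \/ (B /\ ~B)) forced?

s0: does not force it — s0 ||-/- ~(B \/ (B /\ ~B)) since s1 is accessible from s0 and s1 ||- B \/ (B /\ ~B).
s1: does not force it — s1 ||-/- ~(B \/ (B /\ ~B)) since s1 is accessible from s1 and s1 ||- B \/ (B /\ ~B).
s2: forces it.
s3: does not force it.
Worlds forcing the formula: {s2}.

1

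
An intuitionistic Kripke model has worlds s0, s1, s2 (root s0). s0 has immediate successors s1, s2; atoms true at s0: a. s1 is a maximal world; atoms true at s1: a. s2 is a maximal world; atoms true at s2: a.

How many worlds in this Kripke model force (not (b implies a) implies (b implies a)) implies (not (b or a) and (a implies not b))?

s0: does not force it — s0 does not force (not (b implies a) implies (b implies a)) implies (not (b or a) and (a implies not b)): already at s0 itself, s0 forces not (b implies a) implies (b implies a) but s0 does not force not (b or a) and (a implies not b).
s1: does not force it — s1 does not force (not (b implies a) implies (b implies a)) implies (not (b or a) and (a implies not b)): already at s1 itself, s1 forces not (b implies a) implies (b implies a) but s1 does not force not (b or a) and (a implies not b).
s2: does not force it — s2 does not force (not (b implies a) implies (b implies a)) implies (not (b or a) and (a implies not b)): already at s2 itself, s2 forces not (b implies a) implies (b implies a) but s2 does not force not (b or a) and (a implies not b).
Worlds forcing the formula: { }.

0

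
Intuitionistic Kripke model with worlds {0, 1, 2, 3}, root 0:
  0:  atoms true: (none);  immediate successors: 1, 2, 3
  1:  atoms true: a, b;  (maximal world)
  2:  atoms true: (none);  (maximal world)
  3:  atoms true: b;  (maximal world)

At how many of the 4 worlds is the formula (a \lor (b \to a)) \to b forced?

2

0: does not force it — 0 \nVdash (a \lor (b \to a)) \to b: at the accessible world 2, 2 \Vdash a \lor (b \to a) but 2 \nVdash b.
1: forces it.
2: does not force it — 2 \nVdash (a \lor (b \to a)) \to b: already at 2 itself, 2 \Vdash a \lor (b \to a) but 2 \nVdash b.
3: forces it.
Worlds forcing the formula: {1, 3}.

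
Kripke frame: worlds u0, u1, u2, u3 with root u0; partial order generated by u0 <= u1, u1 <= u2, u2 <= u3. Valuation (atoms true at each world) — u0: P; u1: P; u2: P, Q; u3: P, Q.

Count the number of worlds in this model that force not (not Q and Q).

4

u0: forces it.
u1: forces it.
u2: forces it.
u3: forces it.
Worlds forcing the formula: {u0, u1, u2, u3}.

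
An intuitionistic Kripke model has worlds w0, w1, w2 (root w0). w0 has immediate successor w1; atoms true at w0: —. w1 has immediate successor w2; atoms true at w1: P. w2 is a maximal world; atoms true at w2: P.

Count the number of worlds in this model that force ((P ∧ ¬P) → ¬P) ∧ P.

w0: does not force it — w0 ⊮ ((P ∧ ¬P) → ¬P) ∧ P since w0 fails P.
w1: forces it.
w2: forces it.
Worlds forcing the formula: {w1, w2}.

2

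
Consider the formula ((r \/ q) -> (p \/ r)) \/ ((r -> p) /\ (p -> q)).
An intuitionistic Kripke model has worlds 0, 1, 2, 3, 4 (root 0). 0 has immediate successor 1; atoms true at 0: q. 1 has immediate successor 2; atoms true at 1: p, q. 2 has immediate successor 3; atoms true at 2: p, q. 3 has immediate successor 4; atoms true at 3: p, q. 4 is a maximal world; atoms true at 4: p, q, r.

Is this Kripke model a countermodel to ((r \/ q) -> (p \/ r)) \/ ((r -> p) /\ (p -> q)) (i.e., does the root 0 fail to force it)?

0 ||- ((r \/ q) -> (p \/ r)) \/ ((r -> p) /\ (p -> q)) via the disjunct (r -> p) /\ (p -> q).
So the root 0 forces ((r \/ q) -> (p \/ r)) \/ ((r -> p) /\ (p -> q)); the model is not a countermodel.

No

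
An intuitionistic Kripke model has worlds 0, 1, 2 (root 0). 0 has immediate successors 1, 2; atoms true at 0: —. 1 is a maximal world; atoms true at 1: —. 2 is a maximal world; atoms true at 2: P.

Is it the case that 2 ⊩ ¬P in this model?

No

2 ⊮ ¬P since 2 is accessible from 2 and 2 ⊩ P.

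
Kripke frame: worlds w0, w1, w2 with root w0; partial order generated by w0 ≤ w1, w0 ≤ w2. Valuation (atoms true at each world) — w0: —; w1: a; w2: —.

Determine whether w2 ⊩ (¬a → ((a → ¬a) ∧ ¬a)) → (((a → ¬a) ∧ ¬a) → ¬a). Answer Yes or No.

Yes

w2 ⊩ (¬a → ((a → ¬a) ∧ ¬a)) → (((a → ¬a) ∧ ¬a) → ¬a): every world accessible from w2 that forces ¬a → ((a → ¬a) ∧ ¬a) (namely w2) also forces ((a → ¬a) ∧ ¬a) → ¬a.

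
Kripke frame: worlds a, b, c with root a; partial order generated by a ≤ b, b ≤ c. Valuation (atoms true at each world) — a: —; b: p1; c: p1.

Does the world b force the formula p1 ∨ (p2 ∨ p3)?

b ⊩ p1 ∨ (p2 ∨ p3) via the disjunct p1.

Yes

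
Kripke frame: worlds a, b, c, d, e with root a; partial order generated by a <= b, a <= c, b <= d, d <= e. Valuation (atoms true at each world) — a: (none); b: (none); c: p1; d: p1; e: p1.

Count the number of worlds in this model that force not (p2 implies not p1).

0

a: does not force it — a does not force not (p2 implies not p1) since a is accessible from a and a forces p2 implies not p1.
b: does not force it.
c: does not force it.
d: does not force it.
e: does not force it.
Worlds forcing the formula: { }.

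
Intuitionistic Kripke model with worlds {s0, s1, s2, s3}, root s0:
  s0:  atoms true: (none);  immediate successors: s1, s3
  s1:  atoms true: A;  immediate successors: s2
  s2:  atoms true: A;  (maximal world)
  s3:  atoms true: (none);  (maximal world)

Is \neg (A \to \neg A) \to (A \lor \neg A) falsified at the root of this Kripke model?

s0 \Vdash \neg (A \to \neg A) \to (A \lor \neg A): every world accessible from s0 that forces \neg (A \to \neg A) (namely s1, s2) also forces A \lor \neg A.
So the root s0 forces \neg (A \to \neg A) \to (A \lor \neg A); the model is not a countermodel.

No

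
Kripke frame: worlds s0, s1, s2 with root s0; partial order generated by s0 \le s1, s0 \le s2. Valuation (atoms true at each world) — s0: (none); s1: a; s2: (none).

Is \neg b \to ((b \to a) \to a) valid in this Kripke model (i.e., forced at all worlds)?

Not every world: s0 \nVdash \neg b \to ((b \to a) \to a).
s0 \nVdash \neg b \to ((b \to a) \to a): already at s0 itself, s0 \Vdash \neg b but s0 \nVdash (b \to a) \to a.
s0 \nVdash (b \to a) \to a: already at s0 itself, s0 \Vdash b \to a but s0 \nVdash a.
s0 lacks atom a, so s0 \nVdash a.

No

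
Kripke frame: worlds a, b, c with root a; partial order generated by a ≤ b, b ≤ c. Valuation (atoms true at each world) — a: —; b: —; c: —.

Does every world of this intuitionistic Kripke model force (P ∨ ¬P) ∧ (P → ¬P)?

a ⊩ (P ∨ ¬P) ∧ (P → ¬P) since a forces both conjuncts.
Since the root a forces (P ∨ ¬P) ∧ (P → ¬P) and forcing is persistent (monotone upward), every world forces it.

Yes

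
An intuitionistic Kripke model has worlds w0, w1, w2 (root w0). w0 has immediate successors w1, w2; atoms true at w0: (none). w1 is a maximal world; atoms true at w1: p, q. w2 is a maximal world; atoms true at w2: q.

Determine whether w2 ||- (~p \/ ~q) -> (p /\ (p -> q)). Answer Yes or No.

No

w2 ||-/- (~p \/ ~q) -> (p /\ (p -> q)): already at w2 itself, w2 ||- ~p \/ ~q but w2 ||-/- p /\ (p -> q).
w2 ||-/- p /\ (p -> q) since w2 fails p.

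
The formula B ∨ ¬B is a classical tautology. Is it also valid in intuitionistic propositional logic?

No

This is the law of excluded middle, which is not intuitionistically valid.
A Kripke countermodel: worlds u, v; order generated by u ≤ v; atoms true at each world — u:{}; v:{B}.
u ⊮ B ∨ ¬B: neither disjunct is forced at u.
u lacks atom B, so u ⊮ B.
So the root u does not force the formula.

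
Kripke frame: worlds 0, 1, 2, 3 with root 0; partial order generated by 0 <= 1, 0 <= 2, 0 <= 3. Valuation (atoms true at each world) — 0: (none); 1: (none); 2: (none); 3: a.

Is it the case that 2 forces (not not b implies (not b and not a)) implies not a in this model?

Yes

2 forces (not not b implies (not b and not a)) implies not a: every world accessible from 2 that forces not not b implies (not b and not a) (namely 2) also forces not a.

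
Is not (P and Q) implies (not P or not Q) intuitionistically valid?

This is the constructively invalid direction of De Morgan's law for conjunction, which is not intuitionistically valid.
A Kripke countermodel: worlds u, v, w; order generated by u <= v, u <= w; atoms true at each world — u:{}; v:{P}; w:{Q}.
u does not force not (P and Q) implies (not P or not Q): already at u itself, u forces not (P and Q) but u does not force not P or not Q.
u does not force not P or not Q: neither disjunct is forced at u.
u does not force not P since v is accessible from u and v forces P.
So the root u does not force the formula.

No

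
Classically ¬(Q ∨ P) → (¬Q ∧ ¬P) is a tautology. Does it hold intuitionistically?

This is a constructively valid De Morgan direction (negated disjunction to conjunction of negations), which is intuitionistically derivable.
From ¬(Q ∨ P): if Q held then Q ∨ P would, contradiction — so ¬Q; similarly ¬P.

Yes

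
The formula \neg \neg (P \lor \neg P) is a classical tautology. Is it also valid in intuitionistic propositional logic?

Yes

This is the double negation of excluded middle, which is intuitionistically derivable.
Assuming \neg (P \lor \neg P): from P we'd get P \lor \neg P, so \neg P; but then P \lor \neg P again — contradiction. Hence \neg \neg (P \lor \neg P).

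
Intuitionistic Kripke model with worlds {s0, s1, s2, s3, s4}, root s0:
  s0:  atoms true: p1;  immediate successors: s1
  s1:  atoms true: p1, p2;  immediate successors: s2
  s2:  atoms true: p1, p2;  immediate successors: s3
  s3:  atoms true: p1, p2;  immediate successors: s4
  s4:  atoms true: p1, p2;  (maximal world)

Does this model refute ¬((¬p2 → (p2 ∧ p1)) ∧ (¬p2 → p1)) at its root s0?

s0 ⊮ ¬((¬p2 → (p2 ∧ p1)) ∧ (¬p2 → p1)) since s0 is accessible from s0 and s0 ⊩ (¬p2 → (p2 ∧ p1)) ∧ (¬p2 → p1).
s0 ⊩ (¬p2 → (p2 ∧ p1)) ∧ (¬p2 → p1) since s0 forces both conjuncts.
So the root s0 does not force ¬((¬p2 → (p2 ∧ p1)) ∧ (¬p2 → p1)); the model is a countermodel.

Yes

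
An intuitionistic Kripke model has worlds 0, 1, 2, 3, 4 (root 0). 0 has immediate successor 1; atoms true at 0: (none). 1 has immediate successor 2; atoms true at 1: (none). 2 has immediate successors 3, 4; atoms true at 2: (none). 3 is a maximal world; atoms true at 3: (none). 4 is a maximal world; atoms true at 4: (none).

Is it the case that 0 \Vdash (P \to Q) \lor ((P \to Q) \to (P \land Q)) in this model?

0 \Vdash (P \to Q) \lor ((P \to Q) \to (P \land Q)) via the disjunct P \to Q.

Yes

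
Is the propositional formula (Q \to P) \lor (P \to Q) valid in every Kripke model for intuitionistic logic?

This is the Gödel–Dummett linearity axiom, which is not intuitionistically valid.
A Kripke countermodel: worlds u, v, w; order generated by u \le v, u \le w; atoms true at each world — u:{}; v:{Q}; w:{P}.
u \nVdash (Q \to P) \lor (P \to Q): neither disjunct is forced at u.
u \nVdash Q \to P: at the accessible world v, v \Vdash Q but v \nVdash P.
v lacks atom P, so v \nVdash P.
So the root u does not force the formula.

No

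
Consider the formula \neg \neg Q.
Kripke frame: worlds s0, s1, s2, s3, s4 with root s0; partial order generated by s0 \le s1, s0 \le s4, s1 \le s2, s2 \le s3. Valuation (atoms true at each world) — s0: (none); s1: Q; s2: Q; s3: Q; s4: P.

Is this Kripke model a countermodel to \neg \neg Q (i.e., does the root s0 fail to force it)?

Yes

s0 \nVdash \neg \neg Q since s4 is accessible from s0 and s4 \Vdash \neg Q.
s4 \Vdash \neg Q: no world accessible from s4 forces Q.
So the root s0 does not force \neg \neg Q; the model is a countermodel.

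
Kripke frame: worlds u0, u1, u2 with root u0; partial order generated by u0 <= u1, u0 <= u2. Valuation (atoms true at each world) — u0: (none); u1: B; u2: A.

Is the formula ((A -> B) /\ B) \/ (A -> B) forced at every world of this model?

No

Not every world: u0 ||-/- ((A -> B) /\ B) \/ (A -> B).
u0 ||-/- ((A -> B) /\ B) \/ (A -> B): neither disjunct is forced at u0.
u0 ||-/- (A -> B) /\ B since u0 fails A -> B.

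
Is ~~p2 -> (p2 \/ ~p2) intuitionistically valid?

No

This is a variant of double-negation elimination (deriving excluded middle from double negation), which is not intuitionistically valid.
A Kripke countermodel: worlds a, b; order generated by a <= b; atoms true at each world — a:{}; b:{p2}.
a ||-/- ~~p2 -> (p2 \/ ~p2): already at a itself, a ||- ~~p2 but a ||-/- p2 \/ ~p2.
a ||-/- p2 \/ ~p2: neither disjunct is forced at a.
a lacks atom p2, so a ||-/- p2.
So the root a does not force the formula.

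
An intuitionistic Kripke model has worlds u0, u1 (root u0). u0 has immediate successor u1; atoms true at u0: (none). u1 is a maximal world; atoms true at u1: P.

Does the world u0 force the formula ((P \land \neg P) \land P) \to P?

Yes

u0 \Vdash ((P \land \neg P) \land P) \to P vacuously: no world accessible from u0 forces the antecedent (P \land \neg P) \land P.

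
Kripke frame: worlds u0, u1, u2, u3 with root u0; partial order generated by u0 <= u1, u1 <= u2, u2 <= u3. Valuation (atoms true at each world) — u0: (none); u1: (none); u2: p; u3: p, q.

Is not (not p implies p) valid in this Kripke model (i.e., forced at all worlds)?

No

Not every world: u0 does not force not (not p implies p).
u0 does not force not (not p implies p) since u0 is accessible from u0 and u0 forces not p implies p.
u0 forces not p implies p vacuously: no world accessible from u0 forces the antecedent not p.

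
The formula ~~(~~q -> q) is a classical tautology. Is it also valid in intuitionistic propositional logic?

This is the double negation of double-negation elimination, which is intuitionistically derivable.
By Glivenko's theorem the double negation of any classical propositional tautology is intuitionistically provable; ~~q -> q is classically a tautology.

Yes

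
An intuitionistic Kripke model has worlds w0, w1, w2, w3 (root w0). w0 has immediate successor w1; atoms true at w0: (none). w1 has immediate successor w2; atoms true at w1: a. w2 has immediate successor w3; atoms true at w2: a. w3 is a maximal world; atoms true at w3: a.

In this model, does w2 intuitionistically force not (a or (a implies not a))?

w2 does not force not (a or (a implies not a)) since w2 is accessible from w2 and w2 forces a or (a implies not a).
w2 forces a or (a implies not a) via the disjunct a.

No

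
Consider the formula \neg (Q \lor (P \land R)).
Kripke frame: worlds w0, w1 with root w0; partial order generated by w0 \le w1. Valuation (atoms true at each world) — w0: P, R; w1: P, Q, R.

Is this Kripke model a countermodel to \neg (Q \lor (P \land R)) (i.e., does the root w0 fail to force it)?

w0 \nVdash \neg (Q \lor (P \land R)) since w0 is accessible from w0 and w0 \Vdash Q \lor (P \land R).
w0 \Vdash Q \lor (P \land R) via the disjunct P \land R.
So the root w0 does not force \neg (Q \lor (P \land R)); the model is a countermodel.

Yes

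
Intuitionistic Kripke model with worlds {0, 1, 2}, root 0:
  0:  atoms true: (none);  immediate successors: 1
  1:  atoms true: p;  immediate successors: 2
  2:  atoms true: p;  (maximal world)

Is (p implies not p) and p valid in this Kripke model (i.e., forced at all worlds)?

No

Not every world: 0 does not force (p implies not p) and p.
0 does not force (p implies not p) and p since 0 fails p implies not p.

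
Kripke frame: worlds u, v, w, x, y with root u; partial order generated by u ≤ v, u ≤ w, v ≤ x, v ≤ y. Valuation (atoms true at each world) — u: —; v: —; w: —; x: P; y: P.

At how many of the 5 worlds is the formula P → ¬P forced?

1

u: does not force it — u ⊮ P → ¬P: at the accessible world x, x ⊩ P but x ⊮ ¬P.
v: does not force it — v ⊮ P → ¬P: at the accessible world x, x ⊩ P but x ⊮ ¬P.
w: forces it.
x: does not force it — x ⊮ P → ¬P: already at x itself, x ⊩ P but x ⊮ ¬P.
y: does not force it.
Worlds forcing the formula: {w}.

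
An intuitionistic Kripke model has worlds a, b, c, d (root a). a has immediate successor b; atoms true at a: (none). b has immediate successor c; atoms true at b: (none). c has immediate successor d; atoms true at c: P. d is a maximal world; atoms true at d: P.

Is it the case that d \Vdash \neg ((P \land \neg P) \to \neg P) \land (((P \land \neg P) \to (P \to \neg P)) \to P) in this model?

No

d \nVdash \neg ((P \land \neg P) \to \neg P) \land (((P \land \neg P) \to (P \to \neg P)) \to P) since d fails \neg ((P \land \neg P) \to \neg P).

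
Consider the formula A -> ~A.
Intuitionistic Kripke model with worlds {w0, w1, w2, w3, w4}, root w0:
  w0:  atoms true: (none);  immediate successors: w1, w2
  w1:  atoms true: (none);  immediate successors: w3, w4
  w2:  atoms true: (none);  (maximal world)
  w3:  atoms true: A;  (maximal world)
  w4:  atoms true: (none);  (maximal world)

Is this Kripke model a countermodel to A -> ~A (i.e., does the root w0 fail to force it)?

Yes

w0 ||-/- A -> ~A: at the accessible world w3, w3 ||- A but w3 ||-/- ~A.
w3 ||-/- ~A since w3 is accessible from w3 and w3 ||- A.
So the root w0 does not force A -> ~A; the model is a countermodel.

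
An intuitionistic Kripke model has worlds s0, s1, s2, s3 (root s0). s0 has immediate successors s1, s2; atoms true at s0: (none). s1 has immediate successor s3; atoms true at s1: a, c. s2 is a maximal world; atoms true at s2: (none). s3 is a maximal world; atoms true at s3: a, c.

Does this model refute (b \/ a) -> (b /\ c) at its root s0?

Yes

s0 ||-/- (b \/ a) -> (b /\ c): at the accessible world s1, s1 ||- b \/ a but s1 ||-/- b /\ c.
s1 ||-/- b /\ c since s1 fails b.
So the root s0 does not force (b \/ a) -> (b /\ c); the model is a countermodel.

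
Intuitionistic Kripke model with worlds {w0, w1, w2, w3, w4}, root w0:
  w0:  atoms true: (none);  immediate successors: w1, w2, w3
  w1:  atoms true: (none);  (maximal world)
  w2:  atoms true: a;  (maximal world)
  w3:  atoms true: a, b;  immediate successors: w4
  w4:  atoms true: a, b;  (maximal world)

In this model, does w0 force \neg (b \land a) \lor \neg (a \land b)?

w0 \nVdash \neg (b \land a) \lor \neg (a \land b): neither disjunct is forced at w0.
w0 \nVdash \neg (b \land a) since w3 is accessible from w0 and w3 \Vdash b \land a.
w3 \Vdash b \land a since w3 forces both conjuncts.

No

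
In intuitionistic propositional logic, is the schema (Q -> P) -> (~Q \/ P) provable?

No

This is the material-implication-as-disjunction principle, which is not intuitionistically valid.
A Kripke countermodel: worlds s0, s1; order generated by s0 <= s1; atoms true at each world — s0:{}; s1:{P,Q}.
s0 ||-/- (Q -> P) -> (~Q \/ P): already at s0 itself, s0 ||- Q -> P but s0 ||-/- ~Q \/ P.
s0 ||-/- ~Q \/ P: neither disjunct is forced at s0.
s0 ||-/- ~Q since s1 is accessible from s0 and s1 ||- Q.
So the root s0 does not force the formula.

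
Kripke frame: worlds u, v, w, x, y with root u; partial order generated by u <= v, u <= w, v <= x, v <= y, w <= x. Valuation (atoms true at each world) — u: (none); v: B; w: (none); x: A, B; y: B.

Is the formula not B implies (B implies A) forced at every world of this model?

u forces not B implies (B implies A) vacuously: no world accessible from u forces the antecedent not B.
Since the root u forces not B implies (B implies A) and forcing is persistent (monotone upward), every world forces it.

Yes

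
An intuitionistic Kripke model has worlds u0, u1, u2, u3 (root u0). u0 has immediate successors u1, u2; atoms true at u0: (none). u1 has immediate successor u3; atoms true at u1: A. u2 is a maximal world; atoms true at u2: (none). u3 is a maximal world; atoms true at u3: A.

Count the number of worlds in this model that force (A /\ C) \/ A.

2

u0: does not force it — u0 ||-/- (A /\ C) \/ A: neither disjunct is forced at u0.
u1: forces it.
u2: does not force it.
u3: forces it.
Worlds forcing the formula: {u1, u3}.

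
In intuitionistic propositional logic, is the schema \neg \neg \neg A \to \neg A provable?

Yes

This is triple-negation reduction, which is intuitionistically derivable.
Assume \neg \neg \neg A and suppose A. Then \neg \neg A (double-negation introduction), contradicting \neg \neg \neg A. So \neg A.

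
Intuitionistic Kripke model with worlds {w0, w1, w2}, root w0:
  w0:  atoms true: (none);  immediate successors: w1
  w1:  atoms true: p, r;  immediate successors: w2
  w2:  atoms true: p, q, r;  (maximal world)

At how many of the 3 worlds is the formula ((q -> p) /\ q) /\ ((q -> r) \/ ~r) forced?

w0: does not force it — w0 ||-/- ((q -> p) /\ q) /\ ((q -> r) \/ ~r) since w0 fails (q -> p) /\ q.
w1: does not force it.
w2: forces it.
Worlds forcing the formula: {w2}.

1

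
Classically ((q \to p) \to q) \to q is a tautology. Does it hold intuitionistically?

This is Peirce's law, which is not intuitionistically valid.
A Kripke countermodel: worlds a, b; order generated by a \le b; atoms true at each world — a:{}; b:{q}.
a \nVdash ((q \to p) \to q) \to q: already at a itself, a \Vdash (q \to p) \to q but a \nVdash q.
a lacks atom q, so a \nVdash q.
So the root a does not force the formula.

No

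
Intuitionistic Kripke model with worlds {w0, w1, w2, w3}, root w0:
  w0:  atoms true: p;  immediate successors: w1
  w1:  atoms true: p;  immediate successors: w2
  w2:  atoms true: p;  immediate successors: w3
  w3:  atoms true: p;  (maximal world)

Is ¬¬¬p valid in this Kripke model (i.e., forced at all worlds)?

No

Not every world: w0 ⊮ ¬¬¬p.
w0 ⊮ ¬¬¬p since w0 is accessible from w0 and w0 ⊩ ¬¬p.
w0 ⊩ ¬¬p: no world accessible from w0 forces ¬p.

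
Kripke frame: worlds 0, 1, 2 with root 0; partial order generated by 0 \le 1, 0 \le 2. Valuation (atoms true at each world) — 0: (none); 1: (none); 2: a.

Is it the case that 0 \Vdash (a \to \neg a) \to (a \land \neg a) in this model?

0 \nVdash (a \to \neg a) \to (a \land \neg a): at the accessible world 1, 1 \Vdash a \to \neg a but 1 \nVdash a \land \neg a.
1 \nVdash a \land \neg a since 1 fails a.

No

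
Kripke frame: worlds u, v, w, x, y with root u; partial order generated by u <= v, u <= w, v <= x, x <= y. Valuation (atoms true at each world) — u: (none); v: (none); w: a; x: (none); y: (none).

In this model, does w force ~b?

Yes

w ||- ~b: no world accessible from w forces b.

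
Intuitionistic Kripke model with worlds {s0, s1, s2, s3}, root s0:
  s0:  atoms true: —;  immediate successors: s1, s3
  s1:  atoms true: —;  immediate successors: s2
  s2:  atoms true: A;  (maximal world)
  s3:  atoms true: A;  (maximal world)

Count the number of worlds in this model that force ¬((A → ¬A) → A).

0

s0: does not force it — s0 ⊮ ¬((A → ¬A) → A) since s0 is accessible from s0 and s0 ⊩ (A → ¬A) → A.
s1: does not force it.
s2: does not force it.
s3: does not force it.
Worlds forcing the formula: { }.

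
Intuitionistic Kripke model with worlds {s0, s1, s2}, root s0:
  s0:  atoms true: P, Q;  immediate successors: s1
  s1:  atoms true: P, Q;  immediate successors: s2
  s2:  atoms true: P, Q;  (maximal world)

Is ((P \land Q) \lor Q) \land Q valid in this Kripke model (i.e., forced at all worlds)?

Yes

s0 \Vdash ((P \land Q) \lor Q) \land Q since s0 forces both conjuncts.
Since the root s0 forces ((P \land Q) \lor Q) \land Q and forcing is persistent (monotone upward), every world forces it.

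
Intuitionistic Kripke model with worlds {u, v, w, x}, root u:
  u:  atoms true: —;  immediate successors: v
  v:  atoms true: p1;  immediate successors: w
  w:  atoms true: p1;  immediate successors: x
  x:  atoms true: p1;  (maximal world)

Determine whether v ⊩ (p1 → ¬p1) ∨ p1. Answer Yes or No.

v ⊩ (p1 → ¬p1) ∨ p1 via the disjunct p1.

Yes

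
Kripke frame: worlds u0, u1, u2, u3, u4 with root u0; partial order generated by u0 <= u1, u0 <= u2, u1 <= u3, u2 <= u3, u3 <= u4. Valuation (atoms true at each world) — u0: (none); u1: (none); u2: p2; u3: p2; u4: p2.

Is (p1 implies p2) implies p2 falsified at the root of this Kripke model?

Yes

u0 does not force (p1 implies p2) implies p2: already at u0 itself, u0 forces p1 implies p2 but u0 does not force p2.
u0 lacks atom p2, so u0 does not force p2.
So the root u0 does not force (p1 implies p2) implies p2; the model is a countermodel.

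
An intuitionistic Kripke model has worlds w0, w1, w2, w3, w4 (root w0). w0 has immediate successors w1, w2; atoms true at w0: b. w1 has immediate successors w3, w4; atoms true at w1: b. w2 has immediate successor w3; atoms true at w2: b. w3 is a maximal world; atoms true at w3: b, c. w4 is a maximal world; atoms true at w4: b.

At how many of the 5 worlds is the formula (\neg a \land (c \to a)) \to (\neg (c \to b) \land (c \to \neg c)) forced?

w0: does not force it — w0 \nVdash (\neg a \land (c \to a)) \to (\neg (c \to b) \land (c \to \neg c)): at the accessible world w4, w4 \Vdash \neg a \land (c \to a) but w4 \nVdash \neg (c \to b) \land (c \to \neg c).
w1: does not force it — w1 \nVdash (\neg a \land (c \to a)) \to (\neg (c \to b) \land (c \to \neg c)): at the accessible world w4, w4 \Vdash \neg a \land (c \to a) but w4 \nVdash \neg (c \to b) \land (c \to \neg c).
w2: forces it.
w3: forces it.
w4: does not force it — w4 \nVdash (\neg a \land (c \to a)) \to (\neg (c \to b) \land (c \to \neg c)): already at w4 itself, w4 \Vdash \neg a \land (c \to a) but w4 \nVdash \neg (c \to b) \land (c \to \neg c).
Worlds forcing the formula: {w2, w3}.

2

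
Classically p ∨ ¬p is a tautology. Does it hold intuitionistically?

No

This is the law of excluded middle, which is not intuitionistically valid.
A Kripke countermodel: worlds s0, s1; order generated by s0 ≤ s1; atoms true at each world — s0:{}; s1:{p}.
s0 ⊮ p ∨ ¬p: neither disjunct is forced at s0.
s0 lacks atom p, so s0 ⊮ p.
So the root s0 does not force the formula.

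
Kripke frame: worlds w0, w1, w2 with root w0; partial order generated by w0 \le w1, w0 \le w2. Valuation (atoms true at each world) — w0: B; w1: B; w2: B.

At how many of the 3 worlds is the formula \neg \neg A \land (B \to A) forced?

0

w0: does not force it — w0 \nVdash \neg \neg A \land (B \to A) since w0 fails \neg \neg A.
w1: does not force it — w1 \nVdash \neg \neg A \land (B \to A) since w1 fails \neg \neg A.
w2: does not force it.
Worlds forcing the formula: { }.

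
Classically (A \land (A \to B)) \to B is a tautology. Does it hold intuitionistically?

Yes

This is modus ponens in implicational form, which is intuitionistically derivable.
If a world forces A and A \to B, then applying the implication at that world (which is accessible from itself) gives B.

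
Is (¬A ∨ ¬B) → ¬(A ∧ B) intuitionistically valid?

Yes

This is a constructively valid De Morgan direction (disjunction of negations to negated conjunction), which is intuitionistically derivable.
If ¬A holds at a world then no accessible world forces A, hence none forces A ∧ B; likewise for ¬B.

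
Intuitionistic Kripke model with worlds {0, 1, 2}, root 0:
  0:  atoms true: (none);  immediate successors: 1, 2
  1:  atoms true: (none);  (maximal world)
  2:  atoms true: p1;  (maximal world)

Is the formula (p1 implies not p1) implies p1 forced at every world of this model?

Not every world: 0 does not force (p1 implies not p1) implies p1.
0 does not force (p1 implies not p1) implies p1: at the accessible world 1, 1 forces p1 implies not p1 but 1 does not force p1.
1 lacks atom p1, so 1 does not force p1.

No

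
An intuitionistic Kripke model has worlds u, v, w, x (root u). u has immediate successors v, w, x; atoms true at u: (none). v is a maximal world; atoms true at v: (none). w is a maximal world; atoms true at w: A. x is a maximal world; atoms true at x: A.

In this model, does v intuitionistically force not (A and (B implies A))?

Yes

v forces not (A and (B implies A)): no world accessible from v forces A and (B implies A).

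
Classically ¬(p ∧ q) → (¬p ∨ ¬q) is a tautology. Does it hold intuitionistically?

This is the constructively invalid direction of De Morgan's law for conjunction, which is not intuitionistically valid.
A Kripke countermodel: worlds u, v, w; order generated by u ≤ v, u ≤ w; atoms true at each world — u:{}; v:{p}; w:{q}.
u ⊮ ¬(p ∧ q) → (¬p ∨ ¬q): already at u itself, u ⊩ ¬(p ∧ q) but u ⊮ ¬p ∨ ¬q.
u ⊮ ¬p ∨ ¬q: neither disjunct is forced at u.
u ⊮ ¬p since v is accessible from u and v ⊩ p.
So the root u does not force the formula.

No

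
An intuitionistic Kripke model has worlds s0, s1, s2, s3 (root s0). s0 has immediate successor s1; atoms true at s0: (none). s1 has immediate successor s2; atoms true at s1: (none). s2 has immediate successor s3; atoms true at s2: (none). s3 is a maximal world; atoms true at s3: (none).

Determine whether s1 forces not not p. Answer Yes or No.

No

s1 does not force not not p since s1 is accessible from s1 and s1 forces not p.
s1 forces not p: no world accessible from s1 forces p.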